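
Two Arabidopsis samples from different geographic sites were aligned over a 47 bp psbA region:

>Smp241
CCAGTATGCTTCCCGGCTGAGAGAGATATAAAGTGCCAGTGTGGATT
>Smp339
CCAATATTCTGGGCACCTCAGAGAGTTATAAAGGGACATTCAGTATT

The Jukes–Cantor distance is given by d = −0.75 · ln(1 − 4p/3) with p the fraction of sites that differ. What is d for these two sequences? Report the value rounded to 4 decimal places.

0.4157

The sequences differ at positions 4 (G/A), 8 (G/T), 11 (T/G), 12 (C/G), 13 (C/G), 15 (G/A), 16 (G/C), 19 (G/C), 26 (A/T), 34 (T/G), 36 (C/A), 39 (G/T), 41 (G/C), 42 (T/A), 44 (G/T).
p = 15/47 = 0.319149.
d = −0.75 · ln(1 − (4/3)·0.319149) = −0.75 · ln(0.574468) = −0.75 · (-0.554311) = 0.4157.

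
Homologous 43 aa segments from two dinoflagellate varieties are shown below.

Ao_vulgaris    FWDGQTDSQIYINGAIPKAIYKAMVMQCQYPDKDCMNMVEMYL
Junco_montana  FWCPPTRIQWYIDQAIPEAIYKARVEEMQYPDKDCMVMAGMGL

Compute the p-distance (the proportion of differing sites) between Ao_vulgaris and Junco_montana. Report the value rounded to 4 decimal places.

Differing sites — 3:D/C; 4:G/P; 5:Q/P; 7:D/R; 8:S/I; 10:I/W; 13:N/D; 14:G/Q; 18:K/E; 24:M/R; 26:M/E; 27:Q/E; 28:C/M; 37:N/V; 39:V/A; 40:E/G; 42:Y/G.
There are 17 differences over 43 sites, so p = 17/43 = 0.3953.

0.3953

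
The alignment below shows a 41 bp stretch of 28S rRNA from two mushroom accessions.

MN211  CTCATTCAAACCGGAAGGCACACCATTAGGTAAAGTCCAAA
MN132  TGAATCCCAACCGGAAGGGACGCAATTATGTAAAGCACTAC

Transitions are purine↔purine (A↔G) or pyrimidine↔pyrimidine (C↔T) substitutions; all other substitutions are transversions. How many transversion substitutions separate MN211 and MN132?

9

Differing sites — 1:C/T (Ti); 2:T/G (Tv); 3:C/A (Tv); 6:T/C (Ti); 8:A/C (Tv); 19:C/G (Tv); 22:A/G (Ti); 24:C/A (Tv); 29:G/T (Tv); 36:T/C (Ti); 37:C/A (Tv); 39:A/T (Tv); 41:A/C (Tv).
Of the 13 differences, 4 transitions and 9 transversions, so the answer is 9.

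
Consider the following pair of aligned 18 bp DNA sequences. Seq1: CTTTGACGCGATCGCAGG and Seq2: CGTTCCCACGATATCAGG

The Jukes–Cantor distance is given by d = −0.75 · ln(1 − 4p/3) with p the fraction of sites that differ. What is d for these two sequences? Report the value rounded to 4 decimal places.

Differing sites — 2:T/G; 5:G/C; 6:A/C; 8:G/A; 13:C/A; 14:G/T.
p = 6/18 = 0.333333.
d = −0.75 · ln(1 − (4/3)·0.333333) = −0.75 · ln(0.555556) = −0.75 · (-0.587786) = 0.4408.

0.4408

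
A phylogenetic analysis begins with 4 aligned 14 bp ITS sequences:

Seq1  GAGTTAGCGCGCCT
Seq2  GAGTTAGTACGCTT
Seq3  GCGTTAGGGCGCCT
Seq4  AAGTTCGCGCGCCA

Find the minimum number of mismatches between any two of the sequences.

2

Pairwise Hamming distances:
  Seq1 vs Seq2: 3
  Seq1 vs Seq3: 2
  Seq1 vs Seq4: 3
  Seq2 vs Seq3: 4
  Seq2 vs Seq4: 6
  Seq3 vs Seq4: 5
The smallest is 2, between Seq1 and Seq3.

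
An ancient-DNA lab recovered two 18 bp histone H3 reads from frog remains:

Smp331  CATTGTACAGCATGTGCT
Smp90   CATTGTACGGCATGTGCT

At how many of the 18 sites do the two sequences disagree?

1

Differing sites — 9:A/G.
That gives 1 mismatch out of 18 aligned sites, so the Hamming distance is 1.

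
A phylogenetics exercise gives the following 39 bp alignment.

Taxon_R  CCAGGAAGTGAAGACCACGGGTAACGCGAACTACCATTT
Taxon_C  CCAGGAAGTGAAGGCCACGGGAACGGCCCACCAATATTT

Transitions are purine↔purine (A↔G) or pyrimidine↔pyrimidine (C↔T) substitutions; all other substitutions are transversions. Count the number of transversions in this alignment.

6

The sequences differ at positions 14 (A/G, transition), 22 (T/A, transversion), 24 (A/C, transversion), 25 (C/G, transversion), 28 (G/C, transversion), 29 (A/C, transversion), 32 (T/C, transition), 34 (C/A, transversion), 35 (C/T, transition).
Of the 9 differences, 3 transitions and 6 transversions, so the answer is 6.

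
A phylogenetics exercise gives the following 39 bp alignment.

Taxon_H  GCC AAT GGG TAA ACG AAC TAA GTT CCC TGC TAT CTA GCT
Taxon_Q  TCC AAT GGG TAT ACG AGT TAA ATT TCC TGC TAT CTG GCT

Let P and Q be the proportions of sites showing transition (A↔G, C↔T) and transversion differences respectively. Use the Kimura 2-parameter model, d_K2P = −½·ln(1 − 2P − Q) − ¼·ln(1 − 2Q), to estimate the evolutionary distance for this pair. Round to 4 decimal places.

0.2109

Differing sites — 1:G/T (Tv); 12:A/T (Tv); 17:A/G (Ti); 18:C/T (Ti); 22:G/A (Ti); 25:C/T (Ti); 36:A/G (Ti).
Of the 7 differences, 5 transitions and 2 transversions over 39 sites: P = 5/39 = 0.128205, Q = 2/39 = 0.051282.
d = −0.5·ln(0.692308) − 0.25·ln(0.897436) = −0.5·(-0.367724) − 0.25·(-0.108213) = 0.2109.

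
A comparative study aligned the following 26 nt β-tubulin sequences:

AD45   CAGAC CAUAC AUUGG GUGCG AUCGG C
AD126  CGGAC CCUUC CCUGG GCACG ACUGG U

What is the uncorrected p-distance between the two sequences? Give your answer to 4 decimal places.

0.3846

Differing sites — 2:A/G; 7:A/C; 9:A/U; 11:A/C; 12:U/C; 17:U/C; 18:G/A; 22:U/C; 23:C/U; 26:C/U.
There are 10 differences over 26 sites, so p = 10/26 = 0.3846.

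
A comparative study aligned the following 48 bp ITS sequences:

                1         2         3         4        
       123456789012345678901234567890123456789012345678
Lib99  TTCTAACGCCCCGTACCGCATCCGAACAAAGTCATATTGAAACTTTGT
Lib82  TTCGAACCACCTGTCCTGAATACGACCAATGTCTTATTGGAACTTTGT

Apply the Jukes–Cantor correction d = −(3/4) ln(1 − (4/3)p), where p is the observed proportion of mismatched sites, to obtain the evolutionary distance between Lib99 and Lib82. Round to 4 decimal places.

0.3041

Mismatches occur at site 4 (T↔G), site 8 (G↔C), site 9 (C↔A), site 12 (C↔T), site 15 (A↔C), site 17 (C↔T), site 19 (C↔A), site 22 (C↔A), site 26 (A↔C), site 30 (A↔T), site 34 (A↔T), site 40 (A↔G).
p = 12/48 = 0.250000.
d = −0.75 · ln(1 − (4/3)·0.250000) = −0.75 · ln(0.666667) = −0.75 · (-0.405465) = 0.3041.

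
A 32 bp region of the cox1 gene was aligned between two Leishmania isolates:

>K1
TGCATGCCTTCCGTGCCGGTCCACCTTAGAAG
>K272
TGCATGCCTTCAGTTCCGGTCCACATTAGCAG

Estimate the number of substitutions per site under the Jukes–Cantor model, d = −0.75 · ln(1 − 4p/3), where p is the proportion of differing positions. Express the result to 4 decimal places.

Mismatches occur at site 12 (C/A), site 15 (G/T), site 25 (C/A), site 30 (A/C).
p = 4/32 = 0.125000.
d = −0.75 · ln(1 − (4/3)·0.125000) = −0.75 · ln(0.833333) = −0.75 · (-0.182322) = 0.1367.

0.1367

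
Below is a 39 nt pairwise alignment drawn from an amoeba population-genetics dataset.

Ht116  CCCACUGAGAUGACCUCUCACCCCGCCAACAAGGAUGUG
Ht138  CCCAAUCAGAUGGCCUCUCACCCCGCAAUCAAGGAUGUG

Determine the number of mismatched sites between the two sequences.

5

The sequences differ at positions 5 (C/A), 7 (G/C), 13 (A/G), 27 (C/A), 29 (A/U).
That gives 5 mismatches out of 39 aligned sites, so the Hamming distance is 5.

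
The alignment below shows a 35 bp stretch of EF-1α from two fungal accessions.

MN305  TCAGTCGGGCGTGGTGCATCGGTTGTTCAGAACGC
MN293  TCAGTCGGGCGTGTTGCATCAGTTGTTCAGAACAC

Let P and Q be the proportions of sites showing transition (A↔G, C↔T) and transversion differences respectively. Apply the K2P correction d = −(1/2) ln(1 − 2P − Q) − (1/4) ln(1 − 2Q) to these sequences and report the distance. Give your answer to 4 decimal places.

0.0918

The sequences differ at positions 14 (G/T, transversion), 21 (G/A, transition), 34 (G/A, transition).
Of the 3 differences, 2 transitions and 1 transversion over 35 sites: P = 2/35 = 0.057143, Q = 1/35 = 0.028571.
d = −0.5·ln(0.857143) − 0.25·ln(0.942858) = −0.5·(-0.154151) − 0.25·(-0.058840) = 0.0918.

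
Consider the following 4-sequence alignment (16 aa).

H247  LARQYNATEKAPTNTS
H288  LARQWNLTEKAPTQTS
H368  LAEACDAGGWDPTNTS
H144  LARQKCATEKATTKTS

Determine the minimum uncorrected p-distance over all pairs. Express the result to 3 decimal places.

Pairwise Hamming distances:
  H247 vs H288: 3
  H247 vs H368: 8
  H247 vs H144: 4
  H288 vs H368: 10
  H288 vs H144: 5
  H368 vs H144: 10
The smallest is 3 mismatches, between H247 and H288; p = 3/16 = 0.188.

0.188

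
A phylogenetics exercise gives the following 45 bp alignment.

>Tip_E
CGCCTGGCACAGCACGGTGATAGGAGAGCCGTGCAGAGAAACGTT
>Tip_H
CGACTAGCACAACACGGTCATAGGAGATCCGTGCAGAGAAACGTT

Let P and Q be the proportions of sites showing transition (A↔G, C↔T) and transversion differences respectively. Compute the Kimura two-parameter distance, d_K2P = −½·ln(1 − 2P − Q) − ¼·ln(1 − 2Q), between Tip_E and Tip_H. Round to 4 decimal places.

Differing sites — 3:C/A (Tv); 6:G/A (Ti); 12:G/A (Ti); 19:G/C (Tv); 28:G/T (Tv).
Of the 5 differences, 2 transitions and 3 transversions over 45 sites: P = 2/45 = 0.044444, Q = 3/45 = 0.066667.
d = −0.5·ln(0.844445) − 0.25·ln(0.866666) = −0.5·(-0.169076) − 0.25·(-0.143102) = 0.1203.

0.1203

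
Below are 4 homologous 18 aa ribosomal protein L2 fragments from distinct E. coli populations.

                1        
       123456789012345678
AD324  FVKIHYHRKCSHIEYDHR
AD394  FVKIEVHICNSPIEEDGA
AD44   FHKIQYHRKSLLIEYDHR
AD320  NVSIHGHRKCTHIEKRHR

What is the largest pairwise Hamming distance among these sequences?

Pairwise Hamming distances:
  AD324 vs AD394: 9
  AD324 vs AD44: 5
  AD324 vs AD320: 6
  AD394 vs AD44: 11
  AD394 vs AD320: 13
  AD44 vs AD320: 10
The largest is 13, between AD394 and AD320.

13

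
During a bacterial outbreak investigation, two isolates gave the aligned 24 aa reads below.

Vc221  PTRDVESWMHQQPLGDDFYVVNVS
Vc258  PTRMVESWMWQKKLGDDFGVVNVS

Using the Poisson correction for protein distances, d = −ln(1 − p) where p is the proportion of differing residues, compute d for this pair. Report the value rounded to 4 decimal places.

Mismatches occur at site 4 (D↔M), site 10 (H↔W), site 12 (Q↔K), site 13 (P↔K), site 19 (Y↔G).
p = 5/24 = 0.208333.
d = −ln(1 − 0.208333) = −ln(0.791667) = 0.2336.

0.2336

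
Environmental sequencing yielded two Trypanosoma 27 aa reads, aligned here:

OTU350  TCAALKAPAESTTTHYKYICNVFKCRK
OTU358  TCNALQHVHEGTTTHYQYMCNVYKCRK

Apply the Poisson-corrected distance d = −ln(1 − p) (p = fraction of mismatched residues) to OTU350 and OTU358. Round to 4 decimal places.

0.4055

The sequences differ at positions 3 (A/N), 6 (K/Q), 7 (A/H), 8 (P/V), 9 (A/H), 11 (S/G), 17 (K/Q), 19 (I/M), 23 (F/Y).
p = 9/27 = 0.333333.
d = −ln(1 − 0.333333) = −ln(0.666667) = 0.4055.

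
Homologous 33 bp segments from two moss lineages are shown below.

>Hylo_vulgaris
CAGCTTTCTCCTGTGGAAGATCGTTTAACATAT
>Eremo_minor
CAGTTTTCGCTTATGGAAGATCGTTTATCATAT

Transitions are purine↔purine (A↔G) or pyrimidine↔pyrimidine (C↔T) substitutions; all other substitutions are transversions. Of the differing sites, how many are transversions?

The sequences differ at positions 4 (C/T, transition), 9 (T/G, transversion), 11 (C/T, transition), 13 (G/A, transition), 28 (A/T, transversion).
Of the 5 differences, 3 transitions and 2 transversions, so the answer is 2.

2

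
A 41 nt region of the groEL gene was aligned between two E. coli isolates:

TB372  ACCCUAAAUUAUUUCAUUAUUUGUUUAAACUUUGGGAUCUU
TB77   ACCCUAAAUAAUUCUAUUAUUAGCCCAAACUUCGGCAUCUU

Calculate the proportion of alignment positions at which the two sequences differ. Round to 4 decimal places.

0.2195

Mismatches occur at site 10 (U→A), site 14 (U→C), site 15 (C→U), site 22 (U→A), site 24 (U→C), site 25 (U→C), site 26 (U→C), site 33 (U→C), site 36 (G→C).
There are 9 differences over 41 sites, so p = 9/41 = 0.2195.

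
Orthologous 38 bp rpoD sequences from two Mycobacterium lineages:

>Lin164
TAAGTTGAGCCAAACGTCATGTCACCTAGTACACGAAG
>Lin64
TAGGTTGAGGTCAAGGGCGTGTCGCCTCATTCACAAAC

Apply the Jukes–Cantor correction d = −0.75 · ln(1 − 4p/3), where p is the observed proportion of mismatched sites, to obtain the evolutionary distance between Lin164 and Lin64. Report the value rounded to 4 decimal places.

Mismatches occur at site 3 (A/G), site 10 (C/G), site 11 (C/T), site 12 (A/C), site 15 (C/G), site 17 (T/G), site 19 (A/G), site 24 (A/G), site 28 (A/C), site 29 (G/A), site 31 (A/T), site 35 (G/A), site 38 (G/C).
p = 13/38 = 0.342105.
d = −0.75 · ln(1 − (4/3)·0.342105) = −0.75 · ln(0.543860) = −0.75 · (-0.609063) = 0.4568.

0.4568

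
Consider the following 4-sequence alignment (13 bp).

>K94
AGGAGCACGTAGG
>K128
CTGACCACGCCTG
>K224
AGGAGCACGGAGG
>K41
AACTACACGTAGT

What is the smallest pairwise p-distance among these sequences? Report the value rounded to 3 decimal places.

0.077

Pairwise Hamming distances:
  K94 vs K128: 6
  K94 vs K224: 1
  K94 vs K41: 5
  K128 vs K224: 6
  K128 vs K41: 9
  K224 vs K41: 6
The smallest is 1 mismatch, between K94 and K224; p = 1/13 = 0.077.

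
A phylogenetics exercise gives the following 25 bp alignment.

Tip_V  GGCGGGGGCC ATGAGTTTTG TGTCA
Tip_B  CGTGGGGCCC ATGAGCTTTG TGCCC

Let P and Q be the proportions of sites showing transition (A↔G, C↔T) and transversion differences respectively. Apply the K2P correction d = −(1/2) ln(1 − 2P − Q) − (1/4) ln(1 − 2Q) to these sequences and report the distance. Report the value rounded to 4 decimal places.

0.2918

The sequences differ at positions 1 (G/C, transversion), 3 (C/T, transition), 8 (G/C, transversion), 16 (T/C, transition), 23 (T/C, transition), 25 (A/C, transversion).
Of the 6 differences, 3 transitions and 3 transversions over 25 sites: P = 3/25 = 0.120000, Q = 3/25 = 0.120000.
d = −0.5·ln(0.640000) − 0.25·ln(0.760000) = −0.5·(-0.446287) − 0.25·(-0.274437) = 0.2918.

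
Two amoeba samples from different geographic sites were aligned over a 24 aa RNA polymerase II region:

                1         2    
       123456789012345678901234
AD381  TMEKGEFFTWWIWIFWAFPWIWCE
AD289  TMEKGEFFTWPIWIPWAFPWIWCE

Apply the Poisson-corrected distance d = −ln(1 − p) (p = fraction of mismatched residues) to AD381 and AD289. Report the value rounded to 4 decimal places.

0.0870

The sequences differ at positions 11 (W/P), 15 (F/P).
p = 2/24 = 0.083333.
d = −ln(1 − 0.083333) = −ln(0.916667) = 0.0870.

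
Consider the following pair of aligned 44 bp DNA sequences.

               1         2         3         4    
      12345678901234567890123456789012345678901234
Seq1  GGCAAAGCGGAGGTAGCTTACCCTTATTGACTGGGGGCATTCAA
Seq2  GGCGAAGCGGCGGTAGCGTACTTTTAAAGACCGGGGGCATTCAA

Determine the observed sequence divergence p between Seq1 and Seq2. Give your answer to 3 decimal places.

0.182

Mismatches occur at site 4 (A→G), site 11 (A→C), site 18 (T→G), site 22 (C→T), site 23 (C→T), site 27 (T→A), site 28 (T→A), site 32 (T→C).
There are 8 differences over 44 sites, so p = 8/44 = 0.182.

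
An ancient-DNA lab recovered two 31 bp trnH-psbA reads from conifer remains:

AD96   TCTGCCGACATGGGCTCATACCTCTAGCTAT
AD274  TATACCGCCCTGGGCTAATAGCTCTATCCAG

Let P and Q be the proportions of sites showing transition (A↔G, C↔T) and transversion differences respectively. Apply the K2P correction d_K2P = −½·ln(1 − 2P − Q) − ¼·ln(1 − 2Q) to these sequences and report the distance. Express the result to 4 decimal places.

Mismatches occur at site 2 (C↔A, transversion), site 4 (G↔A, transition), site 8 (A↔C, transversion), site 10 (A↔C, transversion), site 17 (C↔A, transversion), site 21 (C↔G, transversion), site 27 (G↔T, transversion), site 29 (T↔C, transition), site 31 (T↔G, transversion).
Of the 9 differences, 2 transitions and 7 transversions over 31 sites: P = 2/31 = 0.064516, Q = 7/31 = 0.225806.
d = −0.5·ln(0.645162) − 0.25·ln(0.548388) = −0.5·(-0.438254) − 0.25·(-0.600772) = 0.3693.

0.3693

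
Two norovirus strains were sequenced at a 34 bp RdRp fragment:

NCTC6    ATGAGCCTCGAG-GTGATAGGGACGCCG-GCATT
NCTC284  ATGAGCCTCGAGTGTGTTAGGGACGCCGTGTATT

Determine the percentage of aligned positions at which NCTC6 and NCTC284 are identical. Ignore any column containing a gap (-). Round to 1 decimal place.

93.8%

Excluding the 2 gap columns leaves 32 comparable sites.
Mismatches occur at site 17 (A/T), site 31 (C/T).
30 of the 32 comparable sites match, so the percent identity is 30/32 × 100 = 93.8%.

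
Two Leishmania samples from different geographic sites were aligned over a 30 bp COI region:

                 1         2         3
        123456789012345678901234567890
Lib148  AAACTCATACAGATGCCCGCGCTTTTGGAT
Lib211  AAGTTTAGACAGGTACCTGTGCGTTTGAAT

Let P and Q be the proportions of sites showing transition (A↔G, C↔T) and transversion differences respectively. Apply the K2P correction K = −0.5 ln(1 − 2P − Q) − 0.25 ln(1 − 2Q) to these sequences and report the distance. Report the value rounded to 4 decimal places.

The sequences differ at positions 3 (A/G, transition), 4 (C/T, transition), 6 (C/T, transition), 8 (T/G, transversion), 13 (A/G, transition), 15 (G/A, transition), 18 (C/T, transition), 20 (C/T, transition), 23 (T/G, transversion), 28 (G/A, transition).
Of the 10 differences, 8 transitions and 2 transversions over 30 sites: P = 8/30 = 0.266667, Q = 2/30 = 0.066667.
d = −0.5·ln(0.399999) − 0.25·ln(0.866666) = −0.5·(-0.916293) − 0.25·(-0.143102) = 0.4939.

0.4939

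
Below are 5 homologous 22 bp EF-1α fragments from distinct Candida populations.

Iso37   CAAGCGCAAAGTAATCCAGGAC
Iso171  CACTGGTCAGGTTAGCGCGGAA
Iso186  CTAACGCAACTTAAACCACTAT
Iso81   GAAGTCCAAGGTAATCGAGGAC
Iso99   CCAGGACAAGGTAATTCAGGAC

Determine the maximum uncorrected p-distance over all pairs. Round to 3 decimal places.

Pairwise Hamming distances:
  Iso37 vs Iso171: 11
  Iso37 vs Iso186: 8
  Iso37 vs Iso81: 5
  Iso37 vs Iso99: 5
  Iso171 vs Iso186: 15
  Iso171 vs Iso81: 11
  Iso171 vs Iso99: 12
  Iso186 vs Iso81: 12
  Iso186 vs Iso99: 11
  Iso81 vs Iso99: 6
The largest is 15 mismatches, between Iso171 and Iso186; p = 15/22 = 0.682.

0.682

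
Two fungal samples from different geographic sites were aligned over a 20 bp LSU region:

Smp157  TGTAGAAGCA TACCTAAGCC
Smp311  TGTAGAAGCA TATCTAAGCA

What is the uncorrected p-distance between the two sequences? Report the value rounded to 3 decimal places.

Differing sites — 13:C/T; 20:C/A.
There are 2 differences over 20 sites, so p = 2/20 = 0.100.

0.100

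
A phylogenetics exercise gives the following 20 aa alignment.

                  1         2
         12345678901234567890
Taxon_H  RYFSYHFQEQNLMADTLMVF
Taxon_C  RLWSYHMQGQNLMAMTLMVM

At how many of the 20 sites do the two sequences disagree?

Differing sites — 2:Y/L; 3:F/W; 7:F/M; 9:E/G; 15:D/M; 20:F/M.
That gives 6 mismatches out of 20 aligned sites, so the Hamming distance is 6.

6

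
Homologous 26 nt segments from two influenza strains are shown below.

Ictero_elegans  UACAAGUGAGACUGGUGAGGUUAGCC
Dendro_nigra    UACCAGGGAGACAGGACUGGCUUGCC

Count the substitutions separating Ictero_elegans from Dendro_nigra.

The sequences differ at positions 4 (A/C), 7 (U/G), 13 (U/A), 16 (U/A), 17 (G/C), 18 (A/U), 21 (U/C), 23 (A/U).
That gives 8 mismatches out of 26 aligned sites, so the Hamming distance is 8.

8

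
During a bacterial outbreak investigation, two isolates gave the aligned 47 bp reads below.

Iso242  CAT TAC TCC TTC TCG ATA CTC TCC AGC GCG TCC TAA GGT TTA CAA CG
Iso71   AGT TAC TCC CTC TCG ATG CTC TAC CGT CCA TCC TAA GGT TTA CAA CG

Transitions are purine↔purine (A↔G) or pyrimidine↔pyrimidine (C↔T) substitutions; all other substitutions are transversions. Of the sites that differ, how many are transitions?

The sequences differ at positions 1 (C/A, transversion), 2 (A/G, transition), 10 (T/C, transition), 18 (A/G, transition), 23 (C/A, transversion), 25 (A/C, transversion), 27 (C/T, transition), 28 (G/C, transversion), 30 (G/A, transition).
Of the 9 differences, 5 transitions and 4 transversions, so the answer is 5.

5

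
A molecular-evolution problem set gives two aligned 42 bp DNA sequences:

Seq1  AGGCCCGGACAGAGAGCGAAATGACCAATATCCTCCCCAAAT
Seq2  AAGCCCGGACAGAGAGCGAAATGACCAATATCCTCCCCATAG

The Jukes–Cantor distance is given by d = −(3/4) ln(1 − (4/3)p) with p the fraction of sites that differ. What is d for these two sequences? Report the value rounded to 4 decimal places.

0.0751

Mismatches occur at site 2 (G→A), site 40 (A→T), site 42 (T→G).
p = 3/42 = 0.071429.
d = −0.75 · ln(1 − (4/3)·0.071429) = −0.75 · ln(0.904761) = −0.75 · (-0.100084) = 0.0751.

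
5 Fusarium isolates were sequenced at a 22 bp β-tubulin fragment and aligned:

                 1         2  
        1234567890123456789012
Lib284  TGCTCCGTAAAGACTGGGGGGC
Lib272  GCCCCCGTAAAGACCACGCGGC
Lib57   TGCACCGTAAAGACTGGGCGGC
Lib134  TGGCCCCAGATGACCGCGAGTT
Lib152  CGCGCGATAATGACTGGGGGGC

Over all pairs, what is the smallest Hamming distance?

Pairwise Hamming distances:
  Lib284 vs Lib272: 7
  Lib284 vs Lib57: 2
  Lib284 vs Lib134: 11
  Lib284 vs Lib152: 5
  Lib272 vs Lib57: 6
  Lib272 vs Lib134: 11
  Lib272 vs Lib152: 10
  Lib57 vs Lib134: 11
  Lib57 vs Lib152: 6
  Lib134 vs Lib152: 12
The smallest is 2, between Lib284 and Lib57.

2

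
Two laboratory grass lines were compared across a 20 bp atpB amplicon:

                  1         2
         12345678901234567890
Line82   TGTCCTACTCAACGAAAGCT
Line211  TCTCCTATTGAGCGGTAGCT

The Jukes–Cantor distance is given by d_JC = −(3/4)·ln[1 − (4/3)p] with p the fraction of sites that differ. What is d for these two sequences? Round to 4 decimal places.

Mismatches occur at site 2 (G/C), site 8 (C/T), site 10 (C/G), site 12 (A/G), site 15 (A/G), site 16 (A/T).
p = 6/20 = 0.300000.
d = −0.75 · ln(1 − (4/3)·0.300000) = −0.75 · ln(0.600000) = −0.75 · (-0.510826) = 0.3831.

0.3831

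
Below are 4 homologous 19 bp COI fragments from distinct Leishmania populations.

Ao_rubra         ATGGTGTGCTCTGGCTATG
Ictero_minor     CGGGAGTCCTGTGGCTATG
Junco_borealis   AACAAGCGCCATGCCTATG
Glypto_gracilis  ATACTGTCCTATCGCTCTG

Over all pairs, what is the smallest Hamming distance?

Pairwise Hamming distances:
  Ao_rubra vs Ictero_minor: 5
  Ao_rubra vs Junco_borealis: 8
  Ao_rubra vs Glypto_gracilis: 6
  Ictero_minor vs Junco_borealis: 9
  Ictero_minor vs Glypto_gracilis: 8
  Junco_borealis vs Glypto_gracilis: 10
The smallest is 5, between Ao_rubra and Ictero_minor.

5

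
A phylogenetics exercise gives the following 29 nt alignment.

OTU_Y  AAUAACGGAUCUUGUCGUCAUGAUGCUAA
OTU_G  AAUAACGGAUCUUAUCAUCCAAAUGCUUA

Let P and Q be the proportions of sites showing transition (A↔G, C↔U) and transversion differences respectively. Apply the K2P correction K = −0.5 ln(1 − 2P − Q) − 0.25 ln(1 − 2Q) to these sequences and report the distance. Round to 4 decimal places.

0.2437

The sequences differ at positions 14 (G/A, transition), 17 (G/A, transition), 20 (A/C, transversion), 21 (U/A, transversion), 22 (G/A, transition), 28 (A/U, transversion).
Of the 6 differences, 3 transitions and 3 transversions over 29 sites: P = 3/29 = 0.103448, Q = 3/29 = 0.103448.
d = −0.5·ln(0.689656) − 0.25·ln(0.793104) = −0.5·(-0.371562) − 0.25·(-0.231801) = 0.2437.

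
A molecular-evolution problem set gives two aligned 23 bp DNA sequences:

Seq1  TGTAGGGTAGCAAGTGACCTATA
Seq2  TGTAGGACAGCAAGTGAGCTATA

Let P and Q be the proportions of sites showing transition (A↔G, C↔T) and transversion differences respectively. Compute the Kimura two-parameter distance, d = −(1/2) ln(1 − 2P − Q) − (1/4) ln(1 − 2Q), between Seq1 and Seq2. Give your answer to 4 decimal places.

0.1453

Differing sites — 7:G/A (Ti); 8:T/C (Ti); 18:C/G (Tv).
Of the 3 differences, 2 transitions and 1 transversion over 23 sites: P = 2/23 = 0.086957, Q = 1/23 = 0.043478.
d = −0.5·ln(0.782608) − 0.25·ln(0.913044) = −0.5·(-0.245123) − 0.25·(-0.090971) = 0.1453.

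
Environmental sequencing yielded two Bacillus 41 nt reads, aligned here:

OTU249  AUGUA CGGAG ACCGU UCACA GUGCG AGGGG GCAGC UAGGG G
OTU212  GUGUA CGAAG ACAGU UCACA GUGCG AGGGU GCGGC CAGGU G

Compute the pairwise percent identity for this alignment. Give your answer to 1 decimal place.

Mismatches occur at site 1 (A→G), site 8 (G→A), site 13 (C→A), site 30 (G→U), site 33 (A→G), site 36 (U→C), site 40 (G→U).
34 of the 41 sites match, so the percent identity is 34/41 × 100 = 82.9%.

82.9%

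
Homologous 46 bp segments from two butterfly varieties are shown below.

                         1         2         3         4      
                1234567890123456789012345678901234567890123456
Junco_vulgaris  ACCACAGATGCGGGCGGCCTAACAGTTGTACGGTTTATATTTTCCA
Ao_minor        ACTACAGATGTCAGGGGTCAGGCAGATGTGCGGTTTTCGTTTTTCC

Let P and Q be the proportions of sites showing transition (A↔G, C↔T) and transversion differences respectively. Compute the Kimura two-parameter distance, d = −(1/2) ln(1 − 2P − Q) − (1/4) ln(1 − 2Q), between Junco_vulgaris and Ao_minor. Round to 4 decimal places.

0.4920

The sequences differ at positions 3 (C/T, transition), 11 (C/T, transition), 12 (G/C, transversion), 13 (G/A, transition), 15 (C/G, transversion), 18 (C/T, transition), 20 (T/A, transversion), 21 (A/G, transition), 22 (A/G, transition), 26 (T/A, transversion), 30 (A/G, transition), 37 (A/T, transversion), 38 (T/C, transition), 39 (A/G, transition), 44 (C/T, transition), 46 (A/C, transversion).
Of the 16 differences, 10 transitions and 6 transversions over 46 sites: P = 10/46 = 0.217391, Q = 6/46 = 0.130435.
d = −0.5·ln(0.434783) − 0.25·ln(0.739130) = −0.5·(-0.832908) − 0.25·(-0.302281) = 0.4920.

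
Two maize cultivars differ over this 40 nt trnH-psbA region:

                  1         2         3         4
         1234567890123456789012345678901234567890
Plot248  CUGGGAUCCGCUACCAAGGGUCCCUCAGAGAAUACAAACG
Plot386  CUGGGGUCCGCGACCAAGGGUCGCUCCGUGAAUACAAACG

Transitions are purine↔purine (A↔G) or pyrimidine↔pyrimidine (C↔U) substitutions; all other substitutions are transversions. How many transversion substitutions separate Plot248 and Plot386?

The sequences differ at positions 6 (A/G, transition), 12 (U/G, transversion), 23 (C/G, transversion), 27 (A/C, transversion), 29 (A/U, transversion).
Of the 5 differences, 1 transition and 4 transversions, so the answer is 4.

4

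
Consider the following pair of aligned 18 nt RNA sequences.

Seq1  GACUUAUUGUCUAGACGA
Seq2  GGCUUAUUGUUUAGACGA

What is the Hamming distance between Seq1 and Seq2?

Differing sites — 2:A/G; 11:C/U.
That gives 2 mismatches out of 18 aligned sites, so the Hamming distance is 2.

2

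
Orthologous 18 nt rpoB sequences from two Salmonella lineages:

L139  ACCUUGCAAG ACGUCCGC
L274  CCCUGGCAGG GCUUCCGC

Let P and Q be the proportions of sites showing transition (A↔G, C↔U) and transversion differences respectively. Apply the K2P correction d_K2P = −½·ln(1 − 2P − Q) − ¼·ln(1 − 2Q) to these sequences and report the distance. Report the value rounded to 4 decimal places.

0.3476

The sequences differ at positions 1 (A/C, transversion), 5 (U/G, transversion), 9 (A/G, transition), 11 (A/G, transition), 13 (G/U, transversion).
Of the 5 differences, 2 transitions and 3 transversions over 18 sites: P = 2/18 = 0.111111, Q = 3/18 = 0.166667.
d = −0.5·ln(0.611111) − 0.25·ln(0.666666) = −0.5·(-0.492477) − 0.25·(-0.405466) = 0.3476.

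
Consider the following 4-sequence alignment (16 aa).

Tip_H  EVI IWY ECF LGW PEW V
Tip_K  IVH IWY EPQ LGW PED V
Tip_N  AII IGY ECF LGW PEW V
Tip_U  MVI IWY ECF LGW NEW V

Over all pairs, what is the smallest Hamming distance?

Pairwise Hamming distances:
  Tip_H vs Tip_K: 5
  Tip_H vs Tip_N: 3
  Tip_H vs Tip_U: 2
  Tip_K vs Tip_N: 7
  Tip_K vs Tip_U: 6
  Tip_N vs Tip_U: 4
The smallest is 2, between Tip_H and Tip_U.

2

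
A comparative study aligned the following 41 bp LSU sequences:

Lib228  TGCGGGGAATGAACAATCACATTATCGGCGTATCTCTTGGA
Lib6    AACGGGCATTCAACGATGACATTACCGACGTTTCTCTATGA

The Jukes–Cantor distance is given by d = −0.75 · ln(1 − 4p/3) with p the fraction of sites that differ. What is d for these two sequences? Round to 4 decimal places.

Mismatches occur at site 1 (T/A), site 2 (G/A), site 7 (G/C), site 9 (A/T), site 11 (G/C), site 15 (A/G), site 18 (C/G), site 25 (T/C), site 28 (G/A), site 32 (A/T), site 38 (T/A), site 39 (G/T).
p = 12/41 = 0.292683.
d = −0.75 · ln(1 − (4/3)·0.292683) = −0.75 · ln(0.609756) = −0.75 · (-0.494696) = 0.3710.

0.3710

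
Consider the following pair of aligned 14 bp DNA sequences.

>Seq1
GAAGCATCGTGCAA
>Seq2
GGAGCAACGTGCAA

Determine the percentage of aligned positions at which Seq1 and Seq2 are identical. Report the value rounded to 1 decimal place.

Mismatches occur at site 2 (A→G), site 7 (T→A).
12 of the 14 sites match, so the percent identity is 12/14 × 100 = 85.7%.

85.7%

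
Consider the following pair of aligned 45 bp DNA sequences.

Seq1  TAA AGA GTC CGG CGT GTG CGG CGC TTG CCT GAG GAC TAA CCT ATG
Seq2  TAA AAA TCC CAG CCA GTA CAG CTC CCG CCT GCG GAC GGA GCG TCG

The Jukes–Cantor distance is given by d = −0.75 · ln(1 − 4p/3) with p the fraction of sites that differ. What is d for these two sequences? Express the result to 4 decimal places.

0.5716

The sequences differ at positions 5 (G/A), 7 (G/T), 8 (T/C), 11 (G/A), 14 (G/C), 15 (T/A), 18 (G/A), 20 (G/A), 23 (G/T), 25 (T/C), 26 (T/C), 32 (A/C), 37 (T/G), 38 (A/G), 40 (C/G), 42 (T/G), 43 (A/T), 44 (T/C).
p = 18/45 = 0.400000.
d = −0.75 · ln(1 − (4/3)·0.400000) = −0.75 · ln(0.466667) = −0.75 · (-0.762139) = 0.5716.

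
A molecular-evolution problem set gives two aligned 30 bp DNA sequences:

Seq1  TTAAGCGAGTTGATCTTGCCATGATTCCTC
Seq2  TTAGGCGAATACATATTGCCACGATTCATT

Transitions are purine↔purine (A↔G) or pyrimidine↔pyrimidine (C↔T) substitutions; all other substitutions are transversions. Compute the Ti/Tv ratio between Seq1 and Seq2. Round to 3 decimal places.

Differing sites — 4:A/G (Ti); 9:G/A (Ti); 11:T/A (Tv); 12:G/C (Tv); 15:C/A (Tv); 22:T/C (Ti); 28:C/A (Tv); 30:C/T (Ti).
Of the 8 differences, 4 transitions and 4 transversions, so Ti/Tv = 4/4 = 1.000.

1.000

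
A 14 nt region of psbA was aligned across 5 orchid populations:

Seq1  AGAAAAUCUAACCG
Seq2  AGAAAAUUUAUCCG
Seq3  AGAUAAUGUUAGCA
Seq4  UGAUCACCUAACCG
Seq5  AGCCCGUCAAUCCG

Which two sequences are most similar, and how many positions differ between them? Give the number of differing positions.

2

Pairwise Hamming distances:
  Seq1 vs Seq2: 2
  Seq1 vs Seq3: 5
  Seq1 vs Seq4: 4
  Seq1 vs Seq5: 6
  Seq2 vs Seq3: 6
  Seq2 vs Seq4: 6
  Seq2 vs Seq5: 6
  Seq3 vs Seq4: 7
  Seq3 vs Seq5: 10
  Seq4 vs Seq5: 7
The smallest is 2, between Seq1 and Seq2.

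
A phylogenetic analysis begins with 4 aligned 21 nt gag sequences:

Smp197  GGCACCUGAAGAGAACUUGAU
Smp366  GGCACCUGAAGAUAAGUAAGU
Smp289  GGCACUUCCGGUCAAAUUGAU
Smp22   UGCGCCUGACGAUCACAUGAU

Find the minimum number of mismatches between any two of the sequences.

5

Pairwise Hamming distances:
  Smp197 vs Smp366: 5
  Smp197 vs Smp289: 7
  Smp197 vs Smp22: 6
  Smp366 vs Smp289: 10
  Smp366 vs Smp22: 9
  Smp289 vs Smp22: 11
The smallest is 5, between Smp197 and Smp366.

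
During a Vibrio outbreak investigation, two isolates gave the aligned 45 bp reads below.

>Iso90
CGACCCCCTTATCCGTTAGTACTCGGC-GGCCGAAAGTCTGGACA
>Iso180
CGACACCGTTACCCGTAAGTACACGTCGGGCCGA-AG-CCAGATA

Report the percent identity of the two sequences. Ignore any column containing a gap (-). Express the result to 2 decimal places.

Excluding the 3 gap columns leaves 42 comparable sites.
The sequences differ at positions 5 (C/A), 8 (C/G), 12 (T/C), 17 (T/A), 23 (T/A), 26 (G/T), 40 (T/C), 41 (G/A), 44 (C/T).
33 of the 42 comparable sites match, so the percent identity is 33/42 × 100 = 78.57%.

78.57%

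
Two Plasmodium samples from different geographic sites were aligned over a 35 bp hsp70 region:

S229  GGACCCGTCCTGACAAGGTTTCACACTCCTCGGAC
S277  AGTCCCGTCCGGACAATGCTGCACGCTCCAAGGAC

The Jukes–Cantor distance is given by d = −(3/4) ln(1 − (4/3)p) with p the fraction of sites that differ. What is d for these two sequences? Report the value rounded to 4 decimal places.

Mismatches occur at site 1 (G→A), site 3 (A→T), site 11 (T→G), site 17 (G→T), site 19 (T→C), site 21 (T→G), site 25 (A→G), site 30 (T→A), site 31 (C→A).
p = 9/35 = 0.257143.
d = −0.75 · ln(1 − (4/3)·0.257143) = −0.75 · ln(0.657143) = −0.75 · (-0.419854) = 0.3149.

0.3149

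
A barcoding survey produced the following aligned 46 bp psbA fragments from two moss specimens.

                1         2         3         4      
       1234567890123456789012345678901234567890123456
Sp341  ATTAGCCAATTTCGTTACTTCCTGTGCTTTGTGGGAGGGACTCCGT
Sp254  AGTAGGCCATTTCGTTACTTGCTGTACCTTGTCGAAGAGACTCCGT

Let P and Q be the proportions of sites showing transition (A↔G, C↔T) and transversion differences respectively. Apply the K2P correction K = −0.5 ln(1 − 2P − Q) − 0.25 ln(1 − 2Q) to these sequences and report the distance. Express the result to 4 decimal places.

The sequences differ at positions 2 (T/G, transversion), 6 (C/G, transversion), 8 (A/C, transversion), 21 (C/G, transversion), 26 (G/A, transition), 28 (T/C, transition), 33 (G/C, transversion), 35 (G/A, transition), 38 (G/A, transition).
Of the 9 differences, 4 transitions and 5 transversions over 46 sites: P = 4/46 = 0.086957, Q = 5/46 = 0.108696.
d = −0.5·ln(0.717390) − 0.25·ln(0.782608) = −0.5·(-0.332136) − 0.25·(-0.245123) = 0.2273.

0.2273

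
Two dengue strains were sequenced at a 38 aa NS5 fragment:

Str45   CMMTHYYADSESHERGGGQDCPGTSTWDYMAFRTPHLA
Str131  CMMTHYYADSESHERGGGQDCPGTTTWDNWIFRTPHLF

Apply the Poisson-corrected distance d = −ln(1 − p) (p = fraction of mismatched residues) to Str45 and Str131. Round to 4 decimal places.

0.1411

The sequences differ at positions 25 (S/T), 29 (Y/N), 30 (M/W), 31 (A/I), 38 (A/F).
p = 5/38 = 0.131579.
d = −ln(1 − 0.131579) = −ln(0.868421) = 0.1411.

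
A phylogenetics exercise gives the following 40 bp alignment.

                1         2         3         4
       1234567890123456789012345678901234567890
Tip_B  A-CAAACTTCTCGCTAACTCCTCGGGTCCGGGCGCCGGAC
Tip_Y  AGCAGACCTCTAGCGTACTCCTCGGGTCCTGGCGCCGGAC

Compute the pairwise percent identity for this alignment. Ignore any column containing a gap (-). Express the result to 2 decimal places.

84.62%

Excluding the 1 gap column leaves 39 comparable sites.
The sequences differ at positions 5 (A/G), 8 (T/C), 12 (C/A), 15 (T/G), 16 (A/T), 30 (G/T).
33 of the 39 comparable sites match, so the percent identity is 33/39 × 100 = 84.62%.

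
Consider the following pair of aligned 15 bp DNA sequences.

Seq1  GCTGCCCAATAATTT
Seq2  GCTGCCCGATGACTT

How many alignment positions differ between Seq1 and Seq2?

3

Mismatches occur at site 8 (A↔G), site 11 (A↔G), site 13 (T↔C).
That gives 3 mismatches out of 15 aligned sites, so the Hamming distance is 3.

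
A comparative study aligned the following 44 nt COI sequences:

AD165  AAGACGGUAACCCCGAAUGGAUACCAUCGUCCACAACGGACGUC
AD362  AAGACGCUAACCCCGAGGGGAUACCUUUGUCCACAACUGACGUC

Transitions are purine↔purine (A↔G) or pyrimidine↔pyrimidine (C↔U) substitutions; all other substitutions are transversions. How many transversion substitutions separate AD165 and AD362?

4

Mismatches occur at site 7 (G↔C, transversion), site 17 (A↔G, transition), site 18 (U↔G, transversion), site 26 (A↔U, transversion), site 28 (C↔U, transition), site 38 (G↔U, transversion).
Of the 6 differences, 2 transitions and 4 transversions, so the answer is 4.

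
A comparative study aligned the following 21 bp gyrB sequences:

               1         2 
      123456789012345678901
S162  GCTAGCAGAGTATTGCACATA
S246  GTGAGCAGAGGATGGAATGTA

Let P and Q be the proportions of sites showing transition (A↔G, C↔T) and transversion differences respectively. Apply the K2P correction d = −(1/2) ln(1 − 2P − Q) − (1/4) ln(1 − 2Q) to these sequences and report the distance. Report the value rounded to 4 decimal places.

Differing sites — 2:C/T (Ti); 3:T/G (Tv); 11:T/G (Tv); 14:T/G (Tv); 16:C/A (Tv); 18:C/T (Ti); 19:A/G (Ti).
Of the 7 differences, 3 transitions and 4 transversions over 21 sites: P = 3/21 = 0.142857, Q = 4/21 = 0.190476.
d = −0.5·ln(0.523810) − 0.25·ln(0.619048) = −0.5·(-0.646626) − 0.25·(-0.479572) = 0.4432.

0.4432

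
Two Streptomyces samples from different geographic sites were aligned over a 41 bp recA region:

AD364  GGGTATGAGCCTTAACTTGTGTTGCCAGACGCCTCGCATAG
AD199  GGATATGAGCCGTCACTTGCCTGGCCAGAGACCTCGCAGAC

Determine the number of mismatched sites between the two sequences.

10

Mismatches occur at site 3 (G↔A), site 12 (T↔G), site 14 (A↔C), site 20 (T↔C), site 21 (G↔C), site 23 (T↔G), site 30 (C↔G), site 31 (G↔A), site 39 (T↔G), site 41 (G↔C).
That gives 10 mismatches out of 41 aligned sites, so the Hamming distance is 10.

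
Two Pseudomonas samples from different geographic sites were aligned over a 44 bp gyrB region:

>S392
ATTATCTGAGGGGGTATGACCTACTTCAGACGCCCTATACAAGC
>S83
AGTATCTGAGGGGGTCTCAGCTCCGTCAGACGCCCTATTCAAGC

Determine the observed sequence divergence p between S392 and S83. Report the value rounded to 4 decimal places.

0.1591

The sequences differ at positions 2 (T/G), 16 (A/C), 18 (G/C), 20 (C/G), 23 (A/C), 25 (T/G), 39 (A/T).
There are 7 differences over 44 sites, so p = 7/44 = 0.1591.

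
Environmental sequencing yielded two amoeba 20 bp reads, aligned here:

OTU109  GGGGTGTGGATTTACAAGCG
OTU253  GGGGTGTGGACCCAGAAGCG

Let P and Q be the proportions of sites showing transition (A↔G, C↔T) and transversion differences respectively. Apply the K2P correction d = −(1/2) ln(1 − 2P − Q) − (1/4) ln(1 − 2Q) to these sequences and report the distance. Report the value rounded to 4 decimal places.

Differing sites — 11:T/C (Ti); 12:T/C (Ti); 13:T/C (Ti); 15:C/G (Tv).
Of the 4 differences, 3 transitions and 1 transversion over 20 sites: P = 3/20 = 0.150000, Q = 1/20 = 0.050000.
d = −0.5·ln(0.650000) − 0.25·ln(0.900000) = −0.5·(-0.430783) − 0.25·(-0.105361) = 0.2417.

0.2417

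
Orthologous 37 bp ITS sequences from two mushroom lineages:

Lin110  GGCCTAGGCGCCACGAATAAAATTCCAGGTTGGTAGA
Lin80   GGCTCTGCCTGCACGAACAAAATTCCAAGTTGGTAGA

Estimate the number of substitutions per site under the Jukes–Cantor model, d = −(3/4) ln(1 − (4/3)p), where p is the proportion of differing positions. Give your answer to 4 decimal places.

0.2551

Differing sites — 4:C/T; 5:T/C; 6:A/T; 8:G/C; 10:G/T; 11:C/G; 18:T/C; 28:G/A.
p = 8/37 = 0.216216.
d = −0.75 · ln(1 − (4/3)·0.216216) = −0.75 · ln(0.711712) = −0.75 · (-0.340082) = 0.2551.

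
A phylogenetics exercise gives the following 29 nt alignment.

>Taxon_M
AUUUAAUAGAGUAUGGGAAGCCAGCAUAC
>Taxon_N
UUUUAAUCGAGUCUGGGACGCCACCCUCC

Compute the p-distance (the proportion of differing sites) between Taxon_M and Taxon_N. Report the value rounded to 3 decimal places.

Mismatches occur at site 1 (A→U), site 8 (A→C), site 13 (A→C), site 19 (A→C), site 24 (G→C), site 26 (A→C), site 28 (A→C).
There are 7 differences over 29 sites, so p = 7/29 = 0.241.

0.241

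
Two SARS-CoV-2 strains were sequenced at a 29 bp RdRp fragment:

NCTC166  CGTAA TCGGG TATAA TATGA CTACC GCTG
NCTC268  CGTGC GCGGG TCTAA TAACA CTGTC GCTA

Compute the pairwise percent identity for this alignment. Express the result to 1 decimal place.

69.0%

Mismatches occur at site 4 (A↔G), site 5 (A↔C), site 6 (T↔G), site 12 (A↔C), site 18 (T↔A), site 19 (G↔C), site 23 (A↔G), site 24 (C↔T), site 29 (G↔A).
20 of the 29 sites match, so the percent identity is 20/29 × 100 = 69.0%.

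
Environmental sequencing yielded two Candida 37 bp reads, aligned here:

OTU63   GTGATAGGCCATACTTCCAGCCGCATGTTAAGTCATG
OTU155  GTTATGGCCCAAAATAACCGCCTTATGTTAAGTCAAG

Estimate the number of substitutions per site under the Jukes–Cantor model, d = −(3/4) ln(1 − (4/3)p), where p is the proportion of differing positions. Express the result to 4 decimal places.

0.3786

Differing sites — 3:G/T; 6:A/G; 8:G/C; 12:T/A; 14:C/A; 16:T/A; 17:C/A; 19:A/C; 23:G/T; 24:C/T; 36:T/A.
p = 11/37 = 0.297297.
d = −0.75 · ln(1 − (4/3)·0.297297) = −0.75 · ln(0.603604) = −0.75 · (-0.504837) = 0.3786.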